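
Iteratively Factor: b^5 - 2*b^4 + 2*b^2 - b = (b + 1)*(b^4 - 3*b^3 + 3*b^2 - b) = b*(b + 1)*(b^3 - 3*b^2 + 3*b - 1) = b*(b - 1)*(b + 1)*(b^2 - 2*b + 1) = b*(b - 1)^2*(b + 1)*(b - 1)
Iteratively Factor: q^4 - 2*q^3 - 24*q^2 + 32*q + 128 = (q + 2)*(q^3 - 4*q^2 - 16*q + 64) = (q + 2)*(q + 4)*(q^2 - 8*q + 16) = (q - 4)*(q + 2)*(q + 4)*(q - 4)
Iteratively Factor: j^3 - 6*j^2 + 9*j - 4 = (j - 4)*(j^2 - 2*j + 1) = (j - 4)*(j - 1)*(j - 1)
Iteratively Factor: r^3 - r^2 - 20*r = (r - 5)*(r^2 + 4*r) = (r - 5)*(r + 4)*(r)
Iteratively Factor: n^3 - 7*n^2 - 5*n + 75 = (n + 3)*(n^2 - 10*n + 25) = (n - 5)*(n + 3)*(n - 5)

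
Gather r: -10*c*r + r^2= -10*c*r + r^2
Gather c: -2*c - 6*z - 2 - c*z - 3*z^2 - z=c*(-z - 2) - 3*z^2 - 7*z - 2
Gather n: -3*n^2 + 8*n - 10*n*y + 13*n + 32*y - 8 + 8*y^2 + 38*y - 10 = -3*n^2 + n*(21 - 10*y) + 8*y^2 + 70*y - 18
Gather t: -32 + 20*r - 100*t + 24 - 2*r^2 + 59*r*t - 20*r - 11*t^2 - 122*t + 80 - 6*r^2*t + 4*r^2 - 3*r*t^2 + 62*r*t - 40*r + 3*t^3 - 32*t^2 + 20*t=2*r^2 - 40*r + 3*t^3 + t^2*(-3*r - 43) + t*(-6*r^2 + 121*r - 202) + 72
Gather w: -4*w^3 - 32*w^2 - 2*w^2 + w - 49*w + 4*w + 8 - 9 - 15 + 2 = -4*w^3 - 34*w^2 - 44*w - 14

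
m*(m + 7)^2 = m^3 + 14*m^2 + 49*m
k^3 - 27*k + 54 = (k - 3)^2*(k + 6)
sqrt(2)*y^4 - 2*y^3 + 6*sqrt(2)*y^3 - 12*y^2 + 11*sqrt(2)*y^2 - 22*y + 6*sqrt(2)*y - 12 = (y + 2)*(y + 3)*(y - sqrt(2))*(sqrt(2)*y + sqrt(2))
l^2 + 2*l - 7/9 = (l - 1/3)*(l + 7/3)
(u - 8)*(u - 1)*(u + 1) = u^3 - 8*u^2 - u + 8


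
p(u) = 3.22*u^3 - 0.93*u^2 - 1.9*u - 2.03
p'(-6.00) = 357.02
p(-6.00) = -719.63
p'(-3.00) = 90.62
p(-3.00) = -91.64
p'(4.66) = 199.21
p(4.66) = 294.77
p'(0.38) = -1.21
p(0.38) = -2.71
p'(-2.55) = 65.66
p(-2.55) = -56.62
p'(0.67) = 1.19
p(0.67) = -2.75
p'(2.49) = 53.36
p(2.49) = 37.18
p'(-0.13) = -1.49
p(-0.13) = -1.81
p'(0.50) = -0.42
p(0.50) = -2.81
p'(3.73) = 125.56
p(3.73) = 145.05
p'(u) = 9.66*u^2 - 1.86*u - 1.9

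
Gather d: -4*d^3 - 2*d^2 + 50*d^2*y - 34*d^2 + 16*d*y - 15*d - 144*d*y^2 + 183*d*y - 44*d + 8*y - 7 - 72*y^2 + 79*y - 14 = -4*d^3 + d^2*(50*y - 36) + d*(-144*y^2 + 199*y - 59) - 72*y^2 + 87*y - 21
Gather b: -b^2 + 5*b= -b^2 + 5*b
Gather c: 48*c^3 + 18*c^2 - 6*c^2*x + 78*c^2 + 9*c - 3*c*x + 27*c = 48*c^3 + c^2*(96 - 6*x) + c*(36 - 3*x)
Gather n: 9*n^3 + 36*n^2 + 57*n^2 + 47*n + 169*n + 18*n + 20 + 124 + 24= 9*n^3 + 93*n^2 + 234*n + 168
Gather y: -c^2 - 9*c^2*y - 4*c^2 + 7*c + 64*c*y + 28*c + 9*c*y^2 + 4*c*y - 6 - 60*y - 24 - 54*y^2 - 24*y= -5*c^2 + 35*c + y^2*(9*c - 54) + y*(-9*c^2 + 68*c - 84) - 30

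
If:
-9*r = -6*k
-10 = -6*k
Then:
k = 5/3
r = 10/9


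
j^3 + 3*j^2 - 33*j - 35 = (j - 5)*(j + 1)*(j + 7)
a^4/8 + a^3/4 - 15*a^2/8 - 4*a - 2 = (a/4 + 1)*(a/2 + 1/2)*(a - 4)*(a + 1)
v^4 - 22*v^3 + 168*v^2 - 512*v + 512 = (v - 8)^2*(v - 4)*(v - 2)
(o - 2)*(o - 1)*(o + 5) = o^3 + 2*o^2 - 13*o + 10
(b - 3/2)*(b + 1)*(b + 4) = b^3 + 7*b^2/2 - 7*b/2 - 6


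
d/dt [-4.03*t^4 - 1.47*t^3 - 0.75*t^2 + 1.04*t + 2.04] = -16.12*t^3 - 4.41*t^2 - 1.5*t + 1.04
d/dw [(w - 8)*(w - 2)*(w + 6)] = 3*w^2 - 8*w - 44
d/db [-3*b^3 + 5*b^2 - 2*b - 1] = -9*b^2 + 10*b - 2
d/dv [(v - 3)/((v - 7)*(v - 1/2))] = 4*(-v^2 + 6*v - 19)/(4*v^4 - 60*v^3 + 253*v^2 - 210*v + 49)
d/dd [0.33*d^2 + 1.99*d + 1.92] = 0.66*d + 1.99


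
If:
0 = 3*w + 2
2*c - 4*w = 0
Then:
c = -4/3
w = -2/3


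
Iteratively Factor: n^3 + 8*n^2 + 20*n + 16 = (n + 4)*(n^2 + 4*n + 4) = (n + 2)*(n + 4)*(n + 2)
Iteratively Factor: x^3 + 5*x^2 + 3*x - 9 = (x + 3)*(x^2 + 2*x - 3) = (x - 1)*(x + 3)*(x + 3)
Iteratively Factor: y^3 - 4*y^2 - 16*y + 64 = (y - 4)*(y^2 - 16) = (y - 4)^2*(y + 4)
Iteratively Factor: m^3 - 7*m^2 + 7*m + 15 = (m + 1)*(m^2 - 8*m + 15) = (m - 3)*(m + 1)*(m - 5)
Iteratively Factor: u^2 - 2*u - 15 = (u + 3)*(u - 5)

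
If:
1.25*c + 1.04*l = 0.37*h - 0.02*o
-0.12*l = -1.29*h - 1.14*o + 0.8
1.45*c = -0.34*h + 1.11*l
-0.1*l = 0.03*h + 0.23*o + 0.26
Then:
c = 0.06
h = 2.24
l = 0.76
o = -1.75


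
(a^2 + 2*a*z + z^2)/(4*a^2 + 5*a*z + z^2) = (a + z)/(4*a + z)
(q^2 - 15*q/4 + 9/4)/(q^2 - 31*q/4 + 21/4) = (q - 3)/(q - 7)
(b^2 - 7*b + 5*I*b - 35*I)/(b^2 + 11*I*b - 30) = (b - 7)/(b + 6*I)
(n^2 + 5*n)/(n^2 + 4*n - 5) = n/(n - 1)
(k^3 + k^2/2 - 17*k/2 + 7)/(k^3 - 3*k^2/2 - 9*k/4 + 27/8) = 4*(2*k^3 + k^2 - 17*k + 14)/(8*k^3 - 12*k^2 - 18*k + 27)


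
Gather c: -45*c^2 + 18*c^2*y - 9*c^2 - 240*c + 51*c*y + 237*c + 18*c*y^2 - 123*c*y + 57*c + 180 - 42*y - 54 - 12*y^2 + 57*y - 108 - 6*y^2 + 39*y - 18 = c^2*(18*y - 54) + c*(18*y^2 - 72*y + 54) - 18*y^2 + 54*y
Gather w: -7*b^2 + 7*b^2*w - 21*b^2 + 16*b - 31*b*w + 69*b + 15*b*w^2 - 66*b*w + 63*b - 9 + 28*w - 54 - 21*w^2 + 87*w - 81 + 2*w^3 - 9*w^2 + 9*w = -28*b^2 + 148*b + 2*w^3 + w^2*(15*b - 30) + w*(7*b^2 - 97*b + 124) - 144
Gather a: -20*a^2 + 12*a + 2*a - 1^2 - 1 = -20*a^2 + 14*a - 2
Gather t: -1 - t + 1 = -t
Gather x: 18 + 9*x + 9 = 9*x + 27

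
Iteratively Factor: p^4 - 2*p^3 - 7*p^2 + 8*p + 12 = (p + 1)*(p^3 - 3*p^2 - 4*p + 12) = (p - 2)*(p + 1)*(p^2 - p - 6) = (p - 2)*(p + 1)*(p + 2)*(p - 3)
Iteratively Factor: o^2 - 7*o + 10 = (o - 5)*(o - 2)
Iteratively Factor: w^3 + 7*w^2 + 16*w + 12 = (w + 2)*(w^2 + 5*w + 6) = (w + 2)*(w + 3)*(w + 2)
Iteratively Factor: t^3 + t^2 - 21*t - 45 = (t - 5)*(t^2 + 6*t + 9) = (t - 5)*(t + 3)*(t + 3)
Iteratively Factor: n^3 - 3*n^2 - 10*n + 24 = (n - 4)*(n^2 + n - 6) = (n - 4)*(n + 3)*(n - 2)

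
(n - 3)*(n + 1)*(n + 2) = n^3 - 7*n - 6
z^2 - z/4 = z*(z - 1/4)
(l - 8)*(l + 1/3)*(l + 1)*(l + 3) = l^4 - 11*l^3/3 - 91*l^2/3 - 101*l/3 - 8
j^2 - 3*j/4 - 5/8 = (j - 5/4)*(j + 1/2)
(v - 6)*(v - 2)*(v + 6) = v^3 - 2*v^2 - 36*v + 72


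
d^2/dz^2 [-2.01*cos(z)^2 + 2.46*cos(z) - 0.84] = -2.46*cos(z) + 4.02*cos(2*z)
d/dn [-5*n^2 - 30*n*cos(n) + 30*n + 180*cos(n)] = 30*n*sin(n) - 10*n - 180*sin(n) - 30*cos(n) + 30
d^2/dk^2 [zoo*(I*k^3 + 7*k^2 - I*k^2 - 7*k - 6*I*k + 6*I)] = nan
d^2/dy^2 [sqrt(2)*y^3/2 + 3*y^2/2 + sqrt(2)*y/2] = 3*sqrt(2)*y + 3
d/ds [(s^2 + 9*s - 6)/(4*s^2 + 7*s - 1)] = (-29*s^2 + 46*s + 33)/(16*s^4 + 56*s^3 + 41*s^2 - 14*s + 1)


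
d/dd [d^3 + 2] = 3*d^2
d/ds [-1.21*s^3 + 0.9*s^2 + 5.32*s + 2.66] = -3.63*s^2 + 1.8*s + 5.32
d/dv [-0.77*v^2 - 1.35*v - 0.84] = -1.54*v - 1.35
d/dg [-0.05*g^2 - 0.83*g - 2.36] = -0.1*g - 0.83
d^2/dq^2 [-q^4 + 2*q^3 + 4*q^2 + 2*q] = -12*q^2 + 12*q + 8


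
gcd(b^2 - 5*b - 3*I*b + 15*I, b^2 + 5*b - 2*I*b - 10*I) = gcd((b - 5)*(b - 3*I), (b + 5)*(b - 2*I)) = 1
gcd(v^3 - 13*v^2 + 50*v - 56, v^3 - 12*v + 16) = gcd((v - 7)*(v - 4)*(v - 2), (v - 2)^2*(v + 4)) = v - 2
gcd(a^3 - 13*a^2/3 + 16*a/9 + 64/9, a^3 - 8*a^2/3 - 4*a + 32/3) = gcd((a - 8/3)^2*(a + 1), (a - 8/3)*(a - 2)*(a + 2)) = a - 8/3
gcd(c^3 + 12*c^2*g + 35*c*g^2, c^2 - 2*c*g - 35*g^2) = c + 5*g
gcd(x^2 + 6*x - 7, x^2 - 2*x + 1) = x - 1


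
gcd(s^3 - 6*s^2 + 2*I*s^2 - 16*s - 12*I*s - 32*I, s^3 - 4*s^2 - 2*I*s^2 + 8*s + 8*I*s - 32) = s + 2*I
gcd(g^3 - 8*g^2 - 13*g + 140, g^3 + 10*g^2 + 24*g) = g + 4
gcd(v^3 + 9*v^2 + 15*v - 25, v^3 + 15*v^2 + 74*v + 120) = v + 5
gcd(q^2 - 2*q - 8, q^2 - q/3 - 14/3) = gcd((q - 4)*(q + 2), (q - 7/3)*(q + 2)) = q + 2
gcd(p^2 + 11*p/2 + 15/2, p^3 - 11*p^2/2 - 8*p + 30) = p + 5/2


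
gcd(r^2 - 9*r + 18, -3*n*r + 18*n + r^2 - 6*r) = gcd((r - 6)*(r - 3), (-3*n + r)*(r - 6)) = r - 6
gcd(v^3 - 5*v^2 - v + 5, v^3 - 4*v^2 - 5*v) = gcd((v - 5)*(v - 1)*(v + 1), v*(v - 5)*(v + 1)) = v^2 - 4*v - 5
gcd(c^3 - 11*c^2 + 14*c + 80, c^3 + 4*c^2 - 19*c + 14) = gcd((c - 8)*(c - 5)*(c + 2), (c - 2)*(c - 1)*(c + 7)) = 1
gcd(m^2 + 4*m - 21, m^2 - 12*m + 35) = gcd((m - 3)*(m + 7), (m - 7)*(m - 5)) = 1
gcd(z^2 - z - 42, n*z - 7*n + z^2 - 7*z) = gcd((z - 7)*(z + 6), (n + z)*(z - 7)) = z - 7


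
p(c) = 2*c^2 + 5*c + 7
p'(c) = 4*c + 5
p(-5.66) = 42.77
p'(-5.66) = -17.64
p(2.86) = 37.66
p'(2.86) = 16.44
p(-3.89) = 17.81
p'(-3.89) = -10.56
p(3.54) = 49.76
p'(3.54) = 19.16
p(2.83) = 37.17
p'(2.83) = 16.32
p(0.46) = 9.72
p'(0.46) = 6.84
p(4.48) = 69.54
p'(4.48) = 22.92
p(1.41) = 18.03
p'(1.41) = 10.64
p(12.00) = 355.00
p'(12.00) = 53.00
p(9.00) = 214.00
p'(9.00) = 41.00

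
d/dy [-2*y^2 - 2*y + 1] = -4*y - 2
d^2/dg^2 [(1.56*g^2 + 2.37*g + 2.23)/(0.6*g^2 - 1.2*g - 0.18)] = (3.9528*g^3 + 5.82768*g^2 - 8.09784*g + 5.981328)/(0.216*g^6 - 1.296*g^5 + 2.3976*g^4 - 0.9504*g^3 - 0.71928*g^2 - 0.11664*g - 0.005832)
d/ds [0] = 0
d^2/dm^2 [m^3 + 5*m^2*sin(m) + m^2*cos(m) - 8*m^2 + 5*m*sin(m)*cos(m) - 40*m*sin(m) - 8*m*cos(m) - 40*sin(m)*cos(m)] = -5*m^2*sin(m) - m^2*cos(m) + 36*m*sin(m) - 10*m*sin(2*m) + 28*m*cos(m) + 6*m + 26*sin(m) + 80*sin(2*m) - 78*cos(m) + 10*cos(2*m) - 16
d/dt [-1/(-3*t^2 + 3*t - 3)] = (1 - 2*t)/(3*(t^2 - t + 1)^2)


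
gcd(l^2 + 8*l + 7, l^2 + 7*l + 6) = l + 1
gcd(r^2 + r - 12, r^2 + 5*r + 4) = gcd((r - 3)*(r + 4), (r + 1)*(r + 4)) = r + 4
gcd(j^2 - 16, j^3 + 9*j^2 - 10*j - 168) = j - 4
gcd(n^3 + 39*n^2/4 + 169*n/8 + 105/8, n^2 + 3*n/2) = n + 3/2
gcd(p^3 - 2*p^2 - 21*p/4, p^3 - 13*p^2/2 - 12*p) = p^2 + 3*p/2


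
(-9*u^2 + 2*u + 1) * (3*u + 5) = -27*u^3 - 39*u^2 + 13*u + 5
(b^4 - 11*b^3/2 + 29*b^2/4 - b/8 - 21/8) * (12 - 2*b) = -2*b^5 + 23*b^4 - 161*b^3/2 + 349*b^2/4 + 15*b/4 - 63/2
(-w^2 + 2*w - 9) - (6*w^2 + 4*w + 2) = -7*w^2 - 2*w - 11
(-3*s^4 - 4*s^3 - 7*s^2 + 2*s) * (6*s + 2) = -18*s^5 - 30*s^4 - 50*s^3 - 2*s^2 + 4*s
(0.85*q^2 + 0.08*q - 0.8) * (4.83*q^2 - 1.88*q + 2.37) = 4.1055*q^4 - 1.2116*q^3 - 1.9999*q^2 + 1.6936*q - 1.896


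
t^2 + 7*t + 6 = (t + 1)*(t + 6)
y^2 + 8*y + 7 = (y + 1)*(y + 7)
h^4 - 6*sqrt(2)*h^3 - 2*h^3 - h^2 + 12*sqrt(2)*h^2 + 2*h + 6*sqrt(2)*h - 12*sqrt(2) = (h - 2)*(h - 1)*(h + 1)*(h - 6*sqrt(2))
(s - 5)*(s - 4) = s^2 - 9*s + 20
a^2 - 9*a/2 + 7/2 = (a - 7/2)*(a - 1)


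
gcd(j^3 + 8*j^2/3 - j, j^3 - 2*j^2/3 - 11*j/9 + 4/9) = j - 1/3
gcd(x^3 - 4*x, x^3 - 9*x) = x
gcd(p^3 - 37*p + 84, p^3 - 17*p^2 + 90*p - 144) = p - 3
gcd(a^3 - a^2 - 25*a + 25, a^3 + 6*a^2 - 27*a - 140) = a - 5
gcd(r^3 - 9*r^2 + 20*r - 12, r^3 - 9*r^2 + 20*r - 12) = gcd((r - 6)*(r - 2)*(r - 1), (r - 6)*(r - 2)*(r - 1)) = r^3 - 9*r^2 + 20*r - 12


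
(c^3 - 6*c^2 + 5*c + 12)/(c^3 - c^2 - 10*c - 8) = (c - 3)/(c + 2)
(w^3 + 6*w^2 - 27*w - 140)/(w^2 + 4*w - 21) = (w^2 - w - 20)/(w - 3)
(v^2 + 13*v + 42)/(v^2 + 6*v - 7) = (v + 6)/(v - 1)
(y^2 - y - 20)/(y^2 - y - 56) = (-y^2 + y + 20)/(-y^2 + y + 56)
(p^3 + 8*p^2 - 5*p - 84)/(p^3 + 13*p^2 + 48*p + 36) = (p^3 + 8*p^2 - 5*p - 84)/(p^3 + 13*p^2 + 48*p + 36)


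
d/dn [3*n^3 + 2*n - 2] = 9*n^2 + 2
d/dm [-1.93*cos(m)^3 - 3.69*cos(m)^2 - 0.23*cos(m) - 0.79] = (5.79*cos(m)^2 + 7.38*cos(m) + 0.23)*sin(m)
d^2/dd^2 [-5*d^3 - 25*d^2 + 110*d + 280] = -30*d - 50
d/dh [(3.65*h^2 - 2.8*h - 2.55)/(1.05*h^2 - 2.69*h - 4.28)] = (-6.8785*h^2 - 25.889*h + 5.1245)/(1.1025*h^4 - 5.649*h^3 - 1.7519*h^2 + 23.0264*h + 18.3184)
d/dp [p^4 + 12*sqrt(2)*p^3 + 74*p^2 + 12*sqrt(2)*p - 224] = 4*p^3 + 36*sqrt(2)*p^2 + 148*p + 12*sqrt(2)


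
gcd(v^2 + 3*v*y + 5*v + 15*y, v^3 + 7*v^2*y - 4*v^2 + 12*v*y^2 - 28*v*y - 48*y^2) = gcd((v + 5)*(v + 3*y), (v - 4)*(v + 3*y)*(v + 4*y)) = v + 3*y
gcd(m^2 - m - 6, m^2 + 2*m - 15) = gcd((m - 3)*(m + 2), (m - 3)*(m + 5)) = m - 3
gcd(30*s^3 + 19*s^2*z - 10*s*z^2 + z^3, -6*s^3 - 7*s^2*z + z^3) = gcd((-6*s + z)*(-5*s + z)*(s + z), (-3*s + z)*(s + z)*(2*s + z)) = s + z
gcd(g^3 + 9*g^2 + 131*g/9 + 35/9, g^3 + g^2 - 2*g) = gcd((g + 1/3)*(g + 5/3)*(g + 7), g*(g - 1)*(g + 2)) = 1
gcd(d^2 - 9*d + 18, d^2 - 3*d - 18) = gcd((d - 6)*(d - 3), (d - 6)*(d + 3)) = d - 6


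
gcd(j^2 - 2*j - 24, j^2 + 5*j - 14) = 1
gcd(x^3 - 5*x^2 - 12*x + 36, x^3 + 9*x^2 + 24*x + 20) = 1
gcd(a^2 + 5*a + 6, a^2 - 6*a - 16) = a + 2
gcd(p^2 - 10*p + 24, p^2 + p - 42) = p - 6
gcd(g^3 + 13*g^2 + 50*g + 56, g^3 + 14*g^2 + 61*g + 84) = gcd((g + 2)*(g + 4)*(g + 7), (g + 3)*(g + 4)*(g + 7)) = g^2 + 11*g + 28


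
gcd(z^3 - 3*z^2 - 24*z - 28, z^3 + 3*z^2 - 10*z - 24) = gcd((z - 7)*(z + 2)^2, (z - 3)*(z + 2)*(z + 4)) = z + 2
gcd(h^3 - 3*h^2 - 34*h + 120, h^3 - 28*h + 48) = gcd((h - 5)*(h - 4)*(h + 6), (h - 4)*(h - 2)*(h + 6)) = h^2 + 2*h - 24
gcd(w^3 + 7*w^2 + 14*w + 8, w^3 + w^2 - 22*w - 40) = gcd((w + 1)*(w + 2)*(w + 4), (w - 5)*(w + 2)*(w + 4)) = w^2 + 6*w + 8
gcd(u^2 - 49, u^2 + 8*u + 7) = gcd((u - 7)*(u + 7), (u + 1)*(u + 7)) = u + 7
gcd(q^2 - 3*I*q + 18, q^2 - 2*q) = 1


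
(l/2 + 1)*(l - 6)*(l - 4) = l^3/2 - 4*l^2 + 2*l + 24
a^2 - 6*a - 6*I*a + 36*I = (a - 6)*(a - 6*I)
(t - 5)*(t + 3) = t^2 - 2*t - 15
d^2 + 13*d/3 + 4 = (d + 4/3)*(d + 3)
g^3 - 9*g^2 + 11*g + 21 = (g - 7)*(g - 3)*(g + 1)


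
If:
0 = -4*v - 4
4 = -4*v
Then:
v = -1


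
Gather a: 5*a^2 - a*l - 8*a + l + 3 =5*a^2 + a*(-l - 8) + l + 3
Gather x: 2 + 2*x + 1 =2*x + 3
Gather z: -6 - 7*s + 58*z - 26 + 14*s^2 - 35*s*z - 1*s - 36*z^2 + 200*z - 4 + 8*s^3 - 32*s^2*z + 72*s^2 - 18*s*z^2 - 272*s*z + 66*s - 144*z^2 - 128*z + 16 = 8*s^3 + 86*s^2 + 58*s + z^2*(-18*s - 180) + z*(-32*s^2 - 307*s + 130) - 20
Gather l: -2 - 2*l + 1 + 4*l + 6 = 2*l + 5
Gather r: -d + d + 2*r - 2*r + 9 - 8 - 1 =0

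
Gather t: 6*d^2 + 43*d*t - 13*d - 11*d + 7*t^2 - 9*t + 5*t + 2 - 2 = 6*d^2 - 24*d + 7*t^2 + t*(43*d - 4)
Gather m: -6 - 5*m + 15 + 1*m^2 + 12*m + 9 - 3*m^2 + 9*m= -2*m^2 + 16*m + 18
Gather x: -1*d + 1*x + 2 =-d + x + 2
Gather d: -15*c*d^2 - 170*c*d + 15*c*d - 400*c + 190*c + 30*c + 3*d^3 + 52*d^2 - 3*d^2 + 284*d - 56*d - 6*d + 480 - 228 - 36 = -180*c + 3*d^3 + d^2*(49 - 15*c) + d*(222 - 155*c) + 216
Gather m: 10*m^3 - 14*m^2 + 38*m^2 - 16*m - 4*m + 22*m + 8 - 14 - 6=10*m^3 + 24*m^2 + 2*m - 12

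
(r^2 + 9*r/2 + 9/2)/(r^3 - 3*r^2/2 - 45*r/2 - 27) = 1/(r - 6)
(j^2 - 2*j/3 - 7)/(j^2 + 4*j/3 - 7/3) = (j - 3)/(j - 1)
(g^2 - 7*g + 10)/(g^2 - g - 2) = (g - 5)/(g + 1)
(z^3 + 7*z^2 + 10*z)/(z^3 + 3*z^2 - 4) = z*(z + 5)/(z^2 + z - 2)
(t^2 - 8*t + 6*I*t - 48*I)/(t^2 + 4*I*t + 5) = (t^2 + t*(-8 + 6*I) - 48*I)/(t^2 + 4*I*t + 5)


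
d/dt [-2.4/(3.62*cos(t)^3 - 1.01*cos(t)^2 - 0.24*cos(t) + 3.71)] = (-26.064*cos(t)^2 + 4.848*cos(t) + 0.576)*sin(t)/(3.62*cos(t)^3 - 1.01*cos(t)^2 - 0.24*cos(t) + 3.71)^2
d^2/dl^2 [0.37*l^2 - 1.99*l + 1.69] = 0.740000000000000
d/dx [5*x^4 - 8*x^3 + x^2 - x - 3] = 20*x^3 - 24*x^2 + 2*x - 1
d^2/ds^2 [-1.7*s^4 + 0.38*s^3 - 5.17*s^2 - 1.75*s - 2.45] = -20.4*s^2 + 2.28*s - 10.34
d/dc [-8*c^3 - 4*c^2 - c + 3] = -24*c^2 - 8*c - 1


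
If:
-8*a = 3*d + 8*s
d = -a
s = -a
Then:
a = 0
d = 0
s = 0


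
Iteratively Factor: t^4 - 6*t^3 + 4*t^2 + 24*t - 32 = (t + 2)*(t^3 - 8*t^2 + 20*t - 16) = (t - 4)*(t + 2)*(t^2 - 4*t + 4) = (t - 4)*(t - 2)*(t + 2)*(t - 2)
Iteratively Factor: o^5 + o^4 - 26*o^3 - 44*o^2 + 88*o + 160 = (o + 2)*(o^4 - o^3 - 24*o^2 + 4*o + 80) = (o - 5)*(o + 2)*(o^3 + 4*o^2 - 4*o - 16) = (o - 5)*(o + 2)*(o + 4)*(o^2 - 4) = (o - 5)*(o - 2)*(o + 2)*(o + 4)*(o + 2)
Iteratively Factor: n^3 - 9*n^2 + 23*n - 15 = (n - 1)*(n^2 - 8*n + 15) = (n - 3)*(n - 1)*(n - 5)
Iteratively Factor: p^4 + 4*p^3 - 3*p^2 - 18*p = (p)*(p^3 + 4*p^2 - 3*p - 18) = p*(p + 3)*(p^2 + p - 6) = p*(p + 3)^2*(p - 2)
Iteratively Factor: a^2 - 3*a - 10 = (a - 5)*(a + 2)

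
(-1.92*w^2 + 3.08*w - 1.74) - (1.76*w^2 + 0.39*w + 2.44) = -3.68*w^2 + 2.69*w - 4.18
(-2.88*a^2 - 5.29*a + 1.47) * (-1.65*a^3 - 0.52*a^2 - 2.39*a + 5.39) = 4.752*a^5 + 10.2261*a^4 + 7.2085*a^3 - 3.6445*a^2 - 32.0264*a + 7.9233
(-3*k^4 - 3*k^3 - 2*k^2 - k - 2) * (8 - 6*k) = 18*k^5 - 6*k^4 - 12*k^3 - 10*k^2 + 4*k - 16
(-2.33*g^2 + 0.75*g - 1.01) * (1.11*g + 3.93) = -2.5863*g^3 - 8.3244*g^2 + 1.8264*g - 3.9693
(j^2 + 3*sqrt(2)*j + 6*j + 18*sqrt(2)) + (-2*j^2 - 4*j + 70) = -j^2 + 2*j + 3*sqrt(2)*j + 18*sqrt(2) + 70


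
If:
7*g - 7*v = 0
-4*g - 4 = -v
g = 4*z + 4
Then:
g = -4/3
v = -4/3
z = -4/3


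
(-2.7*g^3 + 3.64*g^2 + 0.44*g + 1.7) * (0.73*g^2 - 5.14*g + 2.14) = -1.971*g^5 + 16.5352*g^4 - 24.1664*g^3 + 6.769*g^2 - 7.7964*g + 3.638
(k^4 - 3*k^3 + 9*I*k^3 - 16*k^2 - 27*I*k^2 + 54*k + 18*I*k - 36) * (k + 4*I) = k^5 - 3*k^4 + 13*I*k^4 - 52*k^3 - 39*I*k^3 + 162*k^2 - 46*I*k^2 - 108*k + 216*I*k - 144*I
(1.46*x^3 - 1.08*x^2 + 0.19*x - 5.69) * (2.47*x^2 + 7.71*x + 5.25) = 3.6062*x^5 + 8.589*x^4 - 0.192500000000001*x^3 - 18.2594*x^2 - 42.8724*x - 29.8725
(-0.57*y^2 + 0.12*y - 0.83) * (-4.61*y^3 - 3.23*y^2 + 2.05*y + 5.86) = 2.6277*y^5 + 1.2879*y^4 + 2.2702*y^3 - 0.4133*y^2 - 0.9983*y - 4.8638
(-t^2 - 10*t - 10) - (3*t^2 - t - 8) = -4*t^2 - 9*t - 2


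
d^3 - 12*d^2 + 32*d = d*(d - 8)*(d - 4)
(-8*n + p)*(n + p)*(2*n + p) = -16*n^3 - 22*n^2*p - 5*n*p^2 + p^3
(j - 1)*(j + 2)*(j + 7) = j^3 + 8*j^2 + 5*j - 14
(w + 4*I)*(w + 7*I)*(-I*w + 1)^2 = -w^4 - 13*I*w^3 + 51*w^2 + 67*I*w - 28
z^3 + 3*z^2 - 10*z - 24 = (z - 3)*(z + 2)*(z + 4)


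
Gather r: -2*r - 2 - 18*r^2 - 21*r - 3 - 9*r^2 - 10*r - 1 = -27*r^2 - 33*r - 6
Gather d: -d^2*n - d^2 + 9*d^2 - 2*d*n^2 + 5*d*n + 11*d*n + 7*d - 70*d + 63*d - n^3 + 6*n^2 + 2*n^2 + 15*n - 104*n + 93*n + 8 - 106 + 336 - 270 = d^2*(8 - n) + d*(-2*n^2 + 16*n) - n^3 + 8*n^2 + 4*n - 32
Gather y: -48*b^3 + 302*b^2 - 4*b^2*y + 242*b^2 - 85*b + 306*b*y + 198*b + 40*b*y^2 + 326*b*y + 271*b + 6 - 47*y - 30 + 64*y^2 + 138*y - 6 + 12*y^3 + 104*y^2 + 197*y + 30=-48*b^3 + 544*b^2 + 384*b + 12*y^3 + y^2*(40*b + 168) + y*(-4*b^2 + 632*b + 288)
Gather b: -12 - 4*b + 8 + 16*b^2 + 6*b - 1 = 16*b^2 + 2*b - 5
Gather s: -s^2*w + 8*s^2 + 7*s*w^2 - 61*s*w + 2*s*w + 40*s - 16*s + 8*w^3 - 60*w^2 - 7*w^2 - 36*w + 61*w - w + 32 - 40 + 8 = s^2*(8 - w) + s*(7*w^2 - 59*w + 24) + 8*w^3 - 67*w^2 + 24*w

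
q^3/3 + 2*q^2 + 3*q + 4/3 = (q/3 + 1/3)*(q + 1)*(q + 4)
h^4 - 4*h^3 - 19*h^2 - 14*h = h*(h - 7)*(h + 1)*(h + 2)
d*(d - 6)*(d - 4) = d^3 - 10*d^2 + 24*d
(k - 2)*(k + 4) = k^2 + 2*k - 8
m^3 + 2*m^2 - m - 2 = (m - 1)*(m + 1)*(m + 2)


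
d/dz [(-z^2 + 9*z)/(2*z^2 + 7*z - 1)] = (-25*z^2 + 2*z - 9)/(4*z^4 + 28*z^3 + 45*z^2 - 14*z + 1)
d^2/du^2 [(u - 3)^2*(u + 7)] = 6*u + 2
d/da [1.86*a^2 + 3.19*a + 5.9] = 3.72*a + 3.19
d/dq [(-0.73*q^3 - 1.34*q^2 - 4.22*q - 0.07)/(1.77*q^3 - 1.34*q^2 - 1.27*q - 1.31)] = (3.35*q^4 + 16.793*q^3 - 0.712399999999999*q^2 + 3.3232*q + 5.4393)/(3.1329*q^6 - 4.7436*q^5 - 2.7002*q^4 - 1.2338*q^3 + 5.1237*q^2 + 3.3274*q + 1.7161)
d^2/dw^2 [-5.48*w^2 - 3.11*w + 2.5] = -10.9600000000000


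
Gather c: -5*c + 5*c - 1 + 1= 0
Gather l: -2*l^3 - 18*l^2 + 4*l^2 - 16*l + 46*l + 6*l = -2*l^3 - 14*l^2 + 36*l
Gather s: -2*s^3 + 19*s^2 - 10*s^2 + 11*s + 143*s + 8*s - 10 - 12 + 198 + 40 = -2*s^3 + 9*s^2 + 162*s + 216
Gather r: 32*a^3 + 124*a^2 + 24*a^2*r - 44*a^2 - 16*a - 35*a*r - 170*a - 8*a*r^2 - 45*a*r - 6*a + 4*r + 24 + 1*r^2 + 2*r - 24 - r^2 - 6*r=32*a^3 + 80*a^2 - 8*a*r^2 - 192*a + r*(24*a^2 - 80*a)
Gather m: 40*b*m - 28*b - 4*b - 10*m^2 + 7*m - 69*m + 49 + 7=-32*b - 10*m^2 + m*(40*b - 62) + 56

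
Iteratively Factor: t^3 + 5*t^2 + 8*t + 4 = (t + 1)*(t^2 + 4*t + 4) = (t + 1)*(t + 2)*(t + 2)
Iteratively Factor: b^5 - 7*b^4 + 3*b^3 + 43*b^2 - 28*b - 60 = (b - 3)*(b^4 - 4*b^3 - 9*b^2 + 16*b + 20) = (b - 3)*(b - 2)*(b^3 - 2*b^2 - 13*b - 10) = (b - 3)*(b - 2)*(b + 1)*(b^2 - 3*b - 10) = (b - 5)*(b - 3)*(b - 2)*(b + 1)*(b + 2)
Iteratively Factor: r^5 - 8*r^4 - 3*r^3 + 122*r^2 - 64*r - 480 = (r - 5)*(r^4 - 3*r^3 - 18*r^2 + 32*r + 96) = (r - 5)*(r - 4)*(r^3 + r^2 - 14*r - 24) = (r - 5)*(r - 4)*(r + 2)*(r^2 - r - 12) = (r - 5)*(r - 4)^2*(r + 2)*(r + 3)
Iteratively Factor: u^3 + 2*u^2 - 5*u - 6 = (u + 1)*(u^2 + u - 6) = (u - 2)*(u + 1)*(u + 3)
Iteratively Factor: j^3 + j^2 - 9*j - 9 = (j + 3)*(j^2 - 2*j - 3) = (j + 1)*(j + 3)*(j - 3)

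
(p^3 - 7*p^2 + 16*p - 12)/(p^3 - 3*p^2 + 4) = (p - 3)/(p + 1)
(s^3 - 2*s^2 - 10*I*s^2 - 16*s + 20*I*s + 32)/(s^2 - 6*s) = (s^3 + s^2*(-2 - 10*I) + 4*s*(-4 + 5*I) + 32)/(s*(s - 6))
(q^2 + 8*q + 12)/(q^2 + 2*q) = (q + 6)/q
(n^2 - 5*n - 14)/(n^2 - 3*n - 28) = (n + 2)/(n + 4)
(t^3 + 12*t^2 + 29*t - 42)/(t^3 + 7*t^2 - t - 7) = (t + 6)/(t + 1)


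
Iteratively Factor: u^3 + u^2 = (u)*(u^2 + u) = u*(u + 1)*(u)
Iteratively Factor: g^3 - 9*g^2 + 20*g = (g)*(g^2 - 9*g + 20) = g*(g - 4)*(g - 5)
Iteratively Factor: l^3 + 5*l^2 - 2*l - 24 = (l + 3)*(l^2 + 2*l - 8) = (l + 3)*(l + 4)*(l - 2)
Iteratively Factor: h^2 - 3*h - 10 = (h + 2)*(h - 5)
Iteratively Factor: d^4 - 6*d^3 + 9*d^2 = (d)*(d^3 - 6*d^2 + 9*d) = d*(d - 3)*(d^2 - 3*d) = d^2*(d - 3)*(d - 3)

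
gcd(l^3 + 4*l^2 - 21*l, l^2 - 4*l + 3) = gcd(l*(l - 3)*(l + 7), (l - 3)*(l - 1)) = l - 3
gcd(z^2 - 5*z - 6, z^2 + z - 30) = 1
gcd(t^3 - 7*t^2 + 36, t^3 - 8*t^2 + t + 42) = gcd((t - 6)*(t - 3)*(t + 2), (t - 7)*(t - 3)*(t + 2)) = t^2 - t - 6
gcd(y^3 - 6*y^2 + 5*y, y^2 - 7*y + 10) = y - 5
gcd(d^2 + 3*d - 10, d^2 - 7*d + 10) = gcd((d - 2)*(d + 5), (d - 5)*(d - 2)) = d - 2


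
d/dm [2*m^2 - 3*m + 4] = 4*m - 3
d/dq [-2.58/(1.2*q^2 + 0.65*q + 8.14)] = (6.192*q + 1.677)/(1.2*q^2 + 0.65*q + 8.14)^2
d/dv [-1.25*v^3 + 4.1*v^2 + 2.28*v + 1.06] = -3.75*v^2 + 8.2*v + 2.28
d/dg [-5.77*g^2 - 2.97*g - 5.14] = -11.54*g - 2.97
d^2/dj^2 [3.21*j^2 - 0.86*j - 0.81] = 6.42000000000000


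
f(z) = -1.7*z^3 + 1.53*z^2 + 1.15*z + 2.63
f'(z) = -5.1*z^2 + 3.06*z + 1.15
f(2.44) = -10.15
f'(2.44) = -21.75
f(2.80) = -19.47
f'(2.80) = -30.27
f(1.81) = -0.36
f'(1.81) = -10.02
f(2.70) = -16.57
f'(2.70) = -27.77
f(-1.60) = 11.67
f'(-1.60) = -16.80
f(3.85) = -67.28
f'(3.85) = -62.66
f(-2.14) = 23.84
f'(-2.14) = -28.75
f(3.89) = -69.81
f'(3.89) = -64.12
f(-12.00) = 3146.75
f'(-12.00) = -769.97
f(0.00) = 2.63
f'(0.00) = 1.15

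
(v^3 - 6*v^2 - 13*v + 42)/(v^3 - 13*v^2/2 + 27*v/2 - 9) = 2*(v^2 - 4*v - 21)/(2*v^2 - 9*v + 9)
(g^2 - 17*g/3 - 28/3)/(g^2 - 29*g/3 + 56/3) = (3*g + 4)/(3*g - 8)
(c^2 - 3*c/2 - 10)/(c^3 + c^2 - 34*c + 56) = (c + 5/2)/(c^2 + 5*c - 14)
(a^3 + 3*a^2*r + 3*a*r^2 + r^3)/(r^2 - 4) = (a^3 + 3*a^2*r + 3*a*r^2 + r^3)/(r^2 - 4)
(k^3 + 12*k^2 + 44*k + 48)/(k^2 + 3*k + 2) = (k^2 + 10*k + 24)/(k + 1)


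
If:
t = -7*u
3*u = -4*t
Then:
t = 0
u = 0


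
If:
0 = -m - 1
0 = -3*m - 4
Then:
No Solution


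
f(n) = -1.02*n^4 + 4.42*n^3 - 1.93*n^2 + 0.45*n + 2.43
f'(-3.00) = 241.53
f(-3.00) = -218.25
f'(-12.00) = 9006.45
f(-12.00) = -29069.37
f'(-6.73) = 1870.68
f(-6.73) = -3527.80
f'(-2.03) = 97.06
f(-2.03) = -60.73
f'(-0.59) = 8.18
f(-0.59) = 0.46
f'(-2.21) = 117.78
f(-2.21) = -80.03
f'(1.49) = 10.64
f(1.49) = 8.41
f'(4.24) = -88.53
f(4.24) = -23.10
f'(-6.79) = 1915.23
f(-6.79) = -3641.37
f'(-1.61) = 58.06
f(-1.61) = -28.60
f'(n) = -4.08*n^3 + 13.26*n^2 - 3.86*n + 0.45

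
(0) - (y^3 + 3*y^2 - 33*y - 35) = -y^3 - 3*y^2 + 33*y + 35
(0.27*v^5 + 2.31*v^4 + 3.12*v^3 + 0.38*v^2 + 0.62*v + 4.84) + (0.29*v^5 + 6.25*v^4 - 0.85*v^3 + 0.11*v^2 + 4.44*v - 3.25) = 0.56*v^5 + 8.56*v^4 + 2.27*v^3 + 0.49*v^2 + 5.06*v + 1.59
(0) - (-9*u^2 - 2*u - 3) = 9*u^2 + 2*u + 3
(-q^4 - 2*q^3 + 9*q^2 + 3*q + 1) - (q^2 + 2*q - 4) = -q^4 - 2*q^3 + 8*q^2 + q + 5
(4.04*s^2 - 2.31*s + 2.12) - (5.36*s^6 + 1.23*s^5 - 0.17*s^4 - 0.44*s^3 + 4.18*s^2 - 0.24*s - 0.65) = -5.36*s^6 - 1.23*s^5 + 0.17*s^4 + 0.44*s^3 - 0.14*s^2 - 2.07*s + 2.77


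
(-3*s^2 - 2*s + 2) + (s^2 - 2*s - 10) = -2*s^2 - 4*s - 8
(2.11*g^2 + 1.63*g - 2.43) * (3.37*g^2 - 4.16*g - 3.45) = 7.1107*g^4 - 3.2845*g^3 - 22.2494*g^2 + 4.4853*g + 8.3835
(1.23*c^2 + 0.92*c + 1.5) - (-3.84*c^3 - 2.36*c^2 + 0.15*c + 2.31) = 3.84*c^3 + 3.59*c^2 + 0.77*c - 0.81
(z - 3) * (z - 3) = z^2 - 6*z + 9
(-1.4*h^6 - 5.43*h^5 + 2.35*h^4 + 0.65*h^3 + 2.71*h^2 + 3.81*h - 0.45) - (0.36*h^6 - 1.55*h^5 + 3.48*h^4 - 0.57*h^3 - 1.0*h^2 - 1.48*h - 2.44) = -1.76*h^6 - 3.88*h^5 - 1.13*h^4 + 1.22*h^3 + 3.71*h^2 + 5.29*h + 1.99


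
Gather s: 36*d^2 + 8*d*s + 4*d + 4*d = 36*d^2 + 8*d*s + 8*d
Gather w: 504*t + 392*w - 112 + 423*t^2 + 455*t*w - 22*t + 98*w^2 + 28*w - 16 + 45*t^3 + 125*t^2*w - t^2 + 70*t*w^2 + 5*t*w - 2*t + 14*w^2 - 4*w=45*t^3 + 422*t^2 + 480*t + w^2*(70*t + 112) + w*(125*t^2 + 460*t + 416) - 128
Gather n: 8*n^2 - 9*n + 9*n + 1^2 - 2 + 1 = 8*n^2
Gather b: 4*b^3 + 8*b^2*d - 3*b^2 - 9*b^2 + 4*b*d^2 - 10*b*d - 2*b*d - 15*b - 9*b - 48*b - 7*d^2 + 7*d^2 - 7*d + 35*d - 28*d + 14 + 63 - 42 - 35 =4*b^3 + b^2*(8*d - 12) + b*(4*d^2 - 12*d - 72)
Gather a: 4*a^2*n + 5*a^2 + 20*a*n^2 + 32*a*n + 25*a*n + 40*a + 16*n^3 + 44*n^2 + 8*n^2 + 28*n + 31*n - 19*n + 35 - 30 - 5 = a^2*(4*n + 5) + a*(20*n^2 + 57*n + 40) + 16*n^3 + 52*n^2 + 40*n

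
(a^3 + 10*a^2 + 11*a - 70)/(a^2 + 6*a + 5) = (a^2 + 5*a - 14)/(a + 1)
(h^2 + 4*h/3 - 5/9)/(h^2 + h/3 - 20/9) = (3*h - 1)/(3*h - 4)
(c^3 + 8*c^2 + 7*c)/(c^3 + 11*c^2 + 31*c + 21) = c/(c + 3)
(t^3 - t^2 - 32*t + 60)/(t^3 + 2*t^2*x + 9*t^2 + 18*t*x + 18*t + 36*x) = (t^2 - 7*t + 10)/(t^2 + 2*t*x + 3*t + 6*x)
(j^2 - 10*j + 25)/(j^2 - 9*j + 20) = (j - 5)/(j - 4)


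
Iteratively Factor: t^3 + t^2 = (t + 1)*(t^2) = t*(t + 1)*(t)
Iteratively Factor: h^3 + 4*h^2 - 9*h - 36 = (h + 4)*(h^2 - 9) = (h + 3)*(h + 4)*(h - 3)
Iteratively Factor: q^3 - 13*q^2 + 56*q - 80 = (q - 4)*(q^2 - 9*q + 20) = (q - 4)^2*(q - 5)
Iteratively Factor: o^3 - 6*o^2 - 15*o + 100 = (o - 5)*(o^2 - o - 20) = (o - 5)^2*(o + 4)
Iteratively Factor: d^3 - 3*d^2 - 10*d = (d + 2)*(d^2 - 5*d) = d*(d + 2)*(d - 5)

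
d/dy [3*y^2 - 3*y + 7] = 6*y - 3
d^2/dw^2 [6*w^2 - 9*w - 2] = 12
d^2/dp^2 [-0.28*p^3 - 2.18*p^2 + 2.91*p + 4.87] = -1.68*p - 4.36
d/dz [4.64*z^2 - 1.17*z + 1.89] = 9.28*z - 1.17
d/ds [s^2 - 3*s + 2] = 2*s - 3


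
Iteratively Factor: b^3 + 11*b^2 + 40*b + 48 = (b + 4)*(b^2 + 7*b + 12) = (b + 3)*(b + 4)*(b + 4)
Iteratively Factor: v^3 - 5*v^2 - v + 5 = (v - 5)*(v^2 - 1) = (v - 5)*(v - 1)*(v + 1)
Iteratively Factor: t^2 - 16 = (t + 4)*(t - 4)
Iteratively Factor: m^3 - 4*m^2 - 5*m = (m - 5)*(m^2 + m) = m*(m - 5)*(m + 1)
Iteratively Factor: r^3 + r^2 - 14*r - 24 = (r - 4)*(r^2 + 5*r + 6) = (r - 4)*(r + 2)*(r + 3)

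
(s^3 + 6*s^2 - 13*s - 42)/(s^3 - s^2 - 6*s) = (s + 7)/s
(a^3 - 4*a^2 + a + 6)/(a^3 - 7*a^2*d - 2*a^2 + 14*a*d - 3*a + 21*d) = (a - 2)/(a - 7*d)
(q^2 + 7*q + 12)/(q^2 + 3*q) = (q + 4)/q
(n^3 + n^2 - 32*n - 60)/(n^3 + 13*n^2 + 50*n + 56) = (n^2 - n - 30)/(n^2 + 11*n + 28)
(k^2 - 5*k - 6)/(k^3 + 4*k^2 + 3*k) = (k - 6)/(k*(k + 3))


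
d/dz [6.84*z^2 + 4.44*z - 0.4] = 13.68*z + 4.44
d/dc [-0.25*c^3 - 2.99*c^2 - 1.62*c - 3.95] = -0.75*c^2 - 5.98*c - 1.62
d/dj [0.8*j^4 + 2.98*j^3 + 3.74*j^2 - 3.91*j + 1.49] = 3.2*j^3 + 8.94*j^2 + 7.48*j - 3.91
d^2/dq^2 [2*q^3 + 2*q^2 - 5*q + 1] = 12*q + 4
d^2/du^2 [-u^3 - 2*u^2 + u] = -6*u - 4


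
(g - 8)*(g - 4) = g^2 - 12*g + 32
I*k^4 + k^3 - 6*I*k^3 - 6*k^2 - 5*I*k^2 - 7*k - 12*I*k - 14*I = (k - 7)*(k - 2*I)*(k + I)*(I*k + I)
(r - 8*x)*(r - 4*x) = r^2 - 12*r*x + 32*x^2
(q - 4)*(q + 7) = q^2 + 3*q - 28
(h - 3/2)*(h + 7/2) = h^2 + 2*h - 21/4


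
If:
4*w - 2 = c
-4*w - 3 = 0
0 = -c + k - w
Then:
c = -5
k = -23/4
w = -3/4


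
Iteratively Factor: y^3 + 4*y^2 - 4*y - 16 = (y + 4)*(y^2 - 4) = (y - 2)*(y + 4)*(y + 2)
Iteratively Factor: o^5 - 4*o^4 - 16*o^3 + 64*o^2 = (o)*(o^4 - 4*o^3 - 16*o^2 + 64*o) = o*(o - 4)*(o^3 - 16*o) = o*(o - 4)^2*(o^2 + 4*o) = o^2*(o - 4)^2*(o + 4)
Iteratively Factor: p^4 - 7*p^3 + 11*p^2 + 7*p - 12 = (p - 3)*(p^3 - 4*p^2 - p + 4) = (p - 4)*(p - 3)*(p^2 - 1) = (p - 4)*(p - 3)*(p + 1)*(p - 1)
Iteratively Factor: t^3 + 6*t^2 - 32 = (t - 2)*(t^2 + 8*t + 16) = (t - 2)*(t + 4)*(t + 4)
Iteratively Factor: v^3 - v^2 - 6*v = (v + 2)*(v^2 - 3*v) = v*(v + 2)*(v - 3)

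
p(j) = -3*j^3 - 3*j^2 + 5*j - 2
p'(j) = -9*j^2 - 6*j + 5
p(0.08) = -1.62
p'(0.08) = 4.46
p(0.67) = -0.90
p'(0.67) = -3.06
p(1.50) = -11.38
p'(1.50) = -24.25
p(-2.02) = 0.39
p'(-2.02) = -19.60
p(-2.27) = 6.28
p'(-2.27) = -27.76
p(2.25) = -40.11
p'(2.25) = -54.06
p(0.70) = -1.00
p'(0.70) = -3.61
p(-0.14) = -2.75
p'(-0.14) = 5.66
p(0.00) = -2.00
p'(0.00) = 5.00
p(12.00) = -5558.00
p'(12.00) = -1363.00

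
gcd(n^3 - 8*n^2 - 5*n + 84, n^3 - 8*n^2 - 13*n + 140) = n - 7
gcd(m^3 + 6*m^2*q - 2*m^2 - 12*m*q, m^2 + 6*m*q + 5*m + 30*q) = m + 6*q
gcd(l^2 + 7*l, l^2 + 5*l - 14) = l + 7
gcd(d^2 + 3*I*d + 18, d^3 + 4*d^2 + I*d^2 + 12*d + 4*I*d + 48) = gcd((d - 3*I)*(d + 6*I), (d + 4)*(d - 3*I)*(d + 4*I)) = d - 3*I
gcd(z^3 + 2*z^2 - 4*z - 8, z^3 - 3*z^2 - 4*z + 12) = z^2 - 4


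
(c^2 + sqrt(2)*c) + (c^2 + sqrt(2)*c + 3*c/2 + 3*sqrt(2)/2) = 2*c^2 + 3*c/2 + 2*sqrt(2)*c + 3*sqrt(2)/2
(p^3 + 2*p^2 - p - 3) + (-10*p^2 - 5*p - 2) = p^3 - 8*p^2 - 6*p - 5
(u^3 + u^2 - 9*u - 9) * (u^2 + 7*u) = u^5 + 8*u^4 - 2*u^3 - 72*u^2 - 63*u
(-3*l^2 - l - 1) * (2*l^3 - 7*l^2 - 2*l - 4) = -6*l^5 + 19*l^4 + 11*l^3 + 21*l^2 + 6*l + 4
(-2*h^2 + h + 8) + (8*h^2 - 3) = 6*h^2 + h + 5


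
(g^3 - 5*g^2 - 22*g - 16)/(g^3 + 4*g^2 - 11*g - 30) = (g^2 - 7*g - 8)/(g^2 + 2*g - 15)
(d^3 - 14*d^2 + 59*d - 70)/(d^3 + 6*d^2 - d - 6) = (d^3 - 14*d^2 + 59*d - 70)/(d^3 + 6*d^2 - d - 6)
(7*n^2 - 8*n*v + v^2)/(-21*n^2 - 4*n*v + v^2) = (-n + v)/(3*n + v)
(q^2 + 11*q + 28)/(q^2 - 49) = (q + 4)/(q - 7)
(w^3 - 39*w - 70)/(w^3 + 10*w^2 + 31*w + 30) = (w - 7)/(w + 3)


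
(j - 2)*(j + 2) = j^2 - 4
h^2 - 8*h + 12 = (h - 6)*(h - 2)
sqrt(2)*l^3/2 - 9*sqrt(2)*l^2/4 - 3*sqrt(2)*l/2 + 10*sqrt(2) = (l - 4)*(l - 5/2)*(sqrt(2)*l/2 + sqrt(2))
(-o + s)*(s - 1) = -o*s + o + s^2 - s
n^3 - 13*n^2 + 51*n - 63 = (n - 7)*(n - 3)^2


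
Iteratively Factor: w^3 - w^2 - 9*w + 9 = (w - 3)*(w^2 + 2*w - 3) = (w - 3)*(w + 3)*(w - 1)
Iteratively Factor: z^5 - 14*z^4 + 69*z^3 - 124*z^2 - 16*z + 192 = (z - 4)*(z^4 - 10*z^3 + 29*z^2 - 8*z - 48) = (z - 4)^2*(z^3 - 6*z^2 + 5*z + 12) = (z - 4)^3*(z^2 - 2*z - 3) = (z - 4)^3*(z + 1)*(z - 3)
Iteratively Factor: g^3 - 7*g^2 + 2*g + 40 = (g - 4)*(g^2 - 3*g - 10) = (g - 4)*(g + 2)*(g - 5)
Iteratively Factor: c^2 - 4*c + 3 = (c - 1)*(c - 3)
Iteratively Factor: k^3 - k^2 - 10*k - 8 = (k + 1)*(k^2 - 2*k - 8) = (k - 4)*(k + 1)*(k + 2)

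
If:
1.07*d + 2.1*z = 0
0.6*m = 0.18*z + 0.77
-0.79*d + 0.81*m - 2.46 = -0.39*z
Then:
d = -1.28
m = 1.48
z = 0.65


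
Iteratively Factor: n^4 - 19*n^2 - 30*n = (n + 3)*(n^3 - 3*n^2 - 10*n) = (n + 2)*(n + 3)*(n^2 - 5*n) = n*(n + 2)*(n + 3)*(n - 5)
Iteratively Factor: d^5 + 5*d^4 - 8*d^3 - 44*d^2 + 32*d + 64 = (d + 4)*(d^4 + d^3 - 12*d^2 + 4*d + 16) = (d + 1)*(d + 4)*(d^3 - 12*d + 16) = (d - 2)*(d + 1)*(d + 4)*(d^2 + 2*d - 8) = (d - 2)*(d + 1)*(d + 4)^2*(d - 2)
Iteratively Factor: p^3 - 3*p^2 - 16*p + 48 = (p + 4)*(p^2 - 7*p + 12) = (p - 3)*(p + 4)*(p - 4)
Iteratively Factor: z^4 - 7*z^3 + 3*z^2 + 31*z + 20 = (z + 1)*(z^3 - 8*z^2 + 11*z + 20) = (z - 4)*(z + 1)*(z^2 - 4*z - 5) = (z - 5)*(z - 4)*(z + 1)*(z + 1)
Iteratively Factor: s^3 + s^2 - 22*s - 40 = (s + 4)*(s^2 - 3*s - 10) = (s + 2)*(s + 4)*(s - 5)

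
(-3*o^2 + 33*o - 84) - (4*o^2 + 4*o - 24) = -7*o^2 + 29*o - 60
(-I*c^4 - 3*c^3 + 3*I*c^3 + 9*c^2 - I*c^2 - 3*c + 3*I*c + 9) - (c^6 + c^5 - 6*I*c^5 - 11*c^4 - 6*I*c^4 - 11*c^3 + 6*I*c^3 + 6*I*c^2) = -c^6 - c^5 + 6*I*c^5 + 11*c^4 + 5*I*c^4 + 8*c^3 - 3*I*c^3 + 9*c^2 - 7*I*c^2 - 3*c + 3*I*c + 9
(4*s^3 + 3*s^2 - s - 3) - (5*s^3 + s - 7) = -s^3 + 3*s^2 - 2*s + 4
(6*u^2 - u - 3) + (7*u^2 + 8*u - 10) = 13*u^2 + 7*u - 13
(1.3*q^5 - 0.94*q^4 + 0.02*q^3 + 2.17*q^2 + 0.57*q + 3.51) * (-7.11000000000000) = -9.243*q^5 + 6.6834*q^4 - 0.1422*q^3 - 15.4287*q^2 - 4.0527*q - 24.9561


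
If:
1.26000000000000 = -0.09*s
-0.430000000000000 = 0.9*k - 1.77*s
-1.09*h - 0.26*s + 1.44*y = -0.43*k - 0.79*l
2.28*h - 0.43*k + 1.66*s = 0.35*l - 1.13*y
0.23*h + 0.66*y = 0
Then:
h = 12.63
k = -28.01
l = 36.09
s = -14.00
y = -4.40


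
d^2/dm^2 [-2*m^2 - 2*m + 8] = -4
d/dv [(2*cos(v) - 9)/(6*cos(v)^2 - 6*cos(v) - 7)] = 4*(3*cos(v)^2 - 27*cos(v) + 17)*sin(v)/(6*sin(v)^2 + 6*cos(v) + 1)^2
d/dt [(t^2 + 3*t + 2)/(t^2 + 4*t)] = (t^2 - 4*t - 8)/(t^2*(t^2 + 8*t + 16))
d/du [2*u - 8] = 2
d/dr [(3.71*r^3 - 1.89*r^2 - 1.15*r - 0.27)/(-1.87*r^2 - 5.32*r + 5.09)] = (-6.9377*r^4 - 39.4744*r^3 + 64.556*r^2 - 20.25*r - 7.2899)/(3.4969*r^4 + 19.8968*r^3 + 9.2658*r^2 - 54.1576*r + 25.9081)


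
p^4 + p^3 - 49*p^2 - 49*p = p*(p - 7)*(p + 1)*(p + 7)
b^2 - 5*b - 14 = (b - 7)*(b + 2)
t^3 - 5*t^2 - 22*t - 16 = (t - 8)*(t + 1)*(t + 2)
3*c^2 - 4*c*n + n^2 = (-3*c + n)*(-c + n)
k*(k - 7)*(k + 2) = k^3 - 5*k^2 - 14*k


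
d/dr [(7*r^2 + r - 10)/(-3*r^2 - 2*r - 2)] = 11*(-r^2 - 8*r - 2)/(9*r^4 + 12*r^3 + 16*r^2 + 8*r + 4)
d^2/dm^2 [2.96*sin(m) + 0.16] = -2.96*sin(m)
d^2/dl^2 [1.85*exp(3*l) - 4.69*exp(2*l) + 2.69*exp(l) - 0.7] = (16.65*exp(2*l) - 18.76*exp(l) + 2.69)*exp(l)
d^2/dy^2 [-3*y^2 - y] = -6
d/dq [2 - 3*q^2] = -6*q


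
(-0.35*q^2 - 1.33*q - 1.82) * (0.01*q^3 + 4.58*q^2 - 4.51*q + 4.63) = -0.0035*q^5 - 1.6163*q^4 - 4.5311*q^3 - 3.9578*q^2 + 2.0503*q - 8.4266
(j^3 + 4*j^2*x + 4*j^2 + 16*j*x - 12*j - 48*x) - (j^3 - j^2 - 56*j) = 4*j^2*x + 5*j^2 + 16*j*x + 44*j - 48*x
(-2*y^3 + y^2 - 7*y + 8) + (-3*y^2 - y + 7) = -2*y^3 - 2*y^2 - 8*y + 15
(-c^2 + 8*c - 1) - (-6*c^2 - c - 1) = 5*c^2 + 9*c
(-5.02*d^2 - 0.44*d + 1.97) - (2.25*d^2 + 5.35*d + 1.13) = -7.27*d^2 - 5.79*d + 0.84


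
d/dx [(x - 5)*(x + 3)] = 2*x - 2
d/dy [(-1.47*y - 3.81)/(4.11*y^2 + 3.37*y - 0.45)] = (6.0417*y^2 + 31.3182*y + 13.5012)/(16.8921*y^4 + 27.7014*y^3 + 7.6579*y^2 - 3.033*y + 0.2025)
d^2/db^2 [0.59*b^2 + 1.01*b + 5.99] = 1.18000000000000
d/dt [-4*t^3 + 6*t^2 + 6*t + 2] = -12*t^2 + 12*t + 6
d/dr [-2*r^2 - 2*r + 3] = -4*r - 2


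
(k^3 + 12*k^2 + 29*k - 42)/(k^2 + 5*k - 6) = k + 7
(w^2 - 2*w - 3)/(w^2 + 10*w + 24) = (w^2 - 2*w - 3)/(w^2 + 10*w + 24)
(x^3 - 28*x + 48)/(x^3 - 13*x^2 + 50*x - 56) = (x + 6)/(x - 7)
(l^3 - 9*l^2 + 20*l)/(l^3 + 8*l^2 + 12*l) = (l^2 - 9*l + 20)/(l^2 + 8*l + 12)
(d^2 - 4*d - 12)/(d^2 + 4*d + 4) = (d - 6)/(d + 2)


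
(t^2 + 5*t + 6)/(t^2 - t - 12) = (t + 2)/(t - 4)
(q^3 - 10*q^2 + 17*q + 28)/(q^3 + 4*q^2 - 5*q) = (q^3 - 10*q^2 + 17*q + 28)/(q*(q^2 + 4*q - 5))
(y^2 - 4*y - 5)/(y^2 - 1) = (y - 5)/(y - 1)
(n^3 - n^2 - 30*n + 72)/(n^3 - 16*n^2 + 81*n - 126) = (n^2 + 2*n - 24)/(n^2 - 13*n + 42)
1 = 1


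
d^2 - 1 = (d - 1)*(d + 1)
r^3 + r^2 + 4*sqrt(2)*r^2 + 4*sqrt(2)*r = r*(r + 1)*(r + 4*sqrt(2))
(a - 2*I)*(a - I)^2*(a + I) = a^4 - 3*I*a^3 - a^2 - 3*I*a - 2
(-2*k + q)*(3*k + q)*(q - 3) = -6*k^2*q + 18*k^2 + k*q^2 - 3*k*q + q^3 - 3*q^2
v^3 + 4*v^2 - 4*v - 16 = (v - 2)*(v + 2)*(v + 4)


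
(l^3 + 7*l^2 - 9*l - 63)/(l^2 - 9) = l + 7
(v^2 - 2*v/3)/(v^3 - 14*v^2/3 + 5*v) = (3*v - 2)/(3*v^2 - 14*v + 15)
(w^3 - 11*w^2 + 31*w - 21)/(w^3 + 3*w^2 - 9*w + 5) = (w^2 - 10*w + 21)/(w^2 + 4*w - 5)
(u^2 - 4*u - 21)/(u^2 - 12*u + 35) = (u + 3)/(u - 5)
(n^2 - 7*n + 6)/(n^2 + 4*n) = (n^2 - 7*n + 6)/(n*(n + 4))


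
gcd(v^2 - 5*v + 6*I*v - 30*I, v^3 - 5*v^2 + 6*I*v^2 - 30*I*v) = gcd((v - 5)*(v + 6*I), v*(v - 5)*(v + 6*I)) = v^2 + v*(-5 + 6*I) - 30*I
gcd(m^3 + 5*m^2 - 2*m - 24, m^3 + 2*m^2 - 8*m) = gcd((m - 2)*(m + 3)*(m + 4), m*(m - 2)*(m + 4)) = m^2 + 2*m - 8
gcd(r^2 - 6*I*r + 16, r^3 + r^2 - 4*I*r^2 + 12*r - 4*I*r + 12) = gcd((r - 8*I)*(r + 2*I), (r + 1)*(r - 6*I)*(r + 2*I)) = r + 2*I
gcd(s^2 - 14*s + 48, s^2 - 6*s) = s - 6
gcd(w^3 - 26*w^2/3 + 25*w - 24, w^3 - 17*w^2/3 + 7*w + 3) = w^2 - 6*w + 9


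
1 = 1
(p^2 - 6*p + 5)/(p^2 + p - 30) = (p - 1)/(p + 6)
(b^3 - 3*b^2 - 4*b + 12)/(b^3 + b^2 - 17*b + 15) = (b^2 - 4)/(b^2 + 4*b - 5)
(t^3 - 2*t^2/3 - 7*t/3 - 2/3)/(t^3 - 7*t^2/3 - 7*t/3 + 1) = (3*t^2 - 5*t - 2)/(3*t^2 - 10*t + 3)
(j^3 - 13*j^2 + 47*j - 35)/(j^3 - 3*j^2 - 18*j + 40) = (j^2 - 8*j + 7)/(j^2 + 2*j - 8)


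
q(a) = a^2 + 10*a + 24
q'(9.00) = 28.00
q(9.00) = 195.00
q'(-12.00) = -14.00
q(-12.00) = 48.00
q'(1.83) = 13.66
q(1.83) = 45.65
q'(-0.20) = 9.60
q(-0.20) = 22.04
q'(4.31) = 18.62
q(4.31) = 85.68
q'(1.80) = 13.60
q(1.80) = 45.24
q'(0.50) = 11.00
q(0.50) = 29.25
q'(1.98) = 13.96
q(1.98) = 47.72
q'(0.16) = 10.32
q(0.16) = 25.63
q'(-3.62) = 2.76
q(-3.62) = 0.90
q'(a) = 2*a + 10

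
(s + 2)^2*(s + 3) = s^3 + 7*s^2 + 16*s + 12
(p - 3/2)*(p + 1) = p^2 - p/2 - 3/2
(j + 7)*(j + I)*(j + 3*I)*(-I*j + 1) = -I*j^4 + 5*j^3 - 7*I*j^3 + 35*j^2 + 7*I*j^2 - 3*j + 49*I*j - 21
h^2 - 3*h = h*(h - 3)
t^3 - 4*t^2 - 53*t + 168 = (t - 8)*(t - 3)*(t + 7)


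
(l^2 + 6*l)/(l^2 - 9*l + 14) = l*(l + 6)/(l^2 - 9*l + 14)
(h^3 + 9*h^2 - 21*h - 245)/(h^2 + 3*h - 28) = (h^2 + 2*h - 35)/(h - 4)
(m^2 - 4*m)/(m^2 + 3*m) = (m - 4)/(m + 3)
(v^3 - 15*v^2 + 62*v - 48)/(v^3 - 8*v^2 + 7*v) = (v^2 - 14*v + 48)/(v*(v - 7))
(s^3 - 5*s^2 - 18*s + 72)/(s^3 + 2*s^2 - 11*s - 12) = (s - 6)/(s + 1)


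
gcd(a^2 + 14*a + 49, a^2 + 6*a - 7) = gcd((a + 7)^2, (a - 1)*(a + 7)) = a + 7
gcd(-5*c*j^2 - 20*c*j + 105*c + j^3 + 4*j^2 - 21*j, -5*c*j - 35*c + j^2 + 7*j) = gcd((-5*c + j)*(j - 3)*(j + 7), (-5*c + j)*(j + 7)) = 5*c*j + 35*c - j^2 - 7*j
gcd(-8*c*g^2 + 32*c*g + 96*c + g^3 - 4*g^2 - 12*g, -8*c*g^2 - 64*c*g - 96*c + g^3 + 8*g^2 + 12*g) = 8*c*g + 16*c - g^2 - 2*g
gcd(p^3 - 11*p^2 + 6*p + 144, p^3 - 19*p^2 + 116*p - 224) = p - 8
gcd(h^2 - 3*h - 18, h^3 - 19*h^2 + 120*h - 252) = h - 6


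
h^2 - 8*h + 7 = (h - 7)*(h - 1)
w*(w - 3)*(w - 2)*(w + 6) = w^4 + w^3 - 24*w^2 + 36*w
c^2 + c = c*(c + 1)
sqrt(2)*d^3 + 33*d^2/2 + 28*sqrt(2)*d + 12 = (d + 2*sqrt(2))*(d + 6*sqrt(2))*(sqrt(2)*d + 1/2)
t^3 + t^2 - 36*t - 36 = (t - 6)*(t + 1)*(t + 6)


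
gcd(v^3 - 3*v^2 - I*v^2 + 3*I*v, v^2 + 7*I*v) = v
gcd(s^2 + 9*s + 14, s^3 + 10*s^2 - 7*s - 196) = s + 7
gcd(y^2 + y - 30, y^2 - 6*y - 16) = 1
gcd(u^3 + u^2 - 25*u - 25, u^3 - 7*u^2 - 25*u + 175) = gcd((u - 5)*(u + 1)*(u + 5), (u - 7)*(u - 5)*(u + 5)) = u^2 - 25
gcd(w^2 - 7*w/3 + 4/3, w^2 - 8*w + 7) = w - 1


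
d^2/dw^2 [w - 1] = 0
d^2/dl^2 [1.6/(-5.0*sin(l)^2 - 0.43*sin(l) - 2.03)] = (160.0*sin(l)^4 + 10.32*sin(l)^3 - 304.66416*sin(l)^2 - 22.03664*sin(l) + 31.88832)/(5.0*sin(l)^2 + 0.43*sin(l) + 2.03)^3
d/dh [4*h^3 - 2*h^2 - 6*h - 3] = 12*h^2 - 4*h - 6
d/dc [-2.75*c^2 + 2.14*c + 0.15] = 2.14 - 5.5*c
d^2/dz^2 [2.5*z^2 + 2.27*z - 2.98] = 5.00000000000000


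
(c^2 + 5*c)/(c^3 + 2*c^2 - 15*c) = 1/(c - 3)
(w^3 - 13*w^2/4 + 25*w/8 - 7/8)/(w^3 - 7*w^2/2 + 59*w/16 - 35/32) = 4*(w - 1)/(4*w - 5)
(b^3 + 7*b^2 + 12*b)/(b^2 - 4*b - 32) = b*(b + 3)/(b - 8)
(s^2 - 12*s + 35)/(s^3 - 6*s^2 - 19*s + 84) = (s - 5)/(s^2 + s - 12)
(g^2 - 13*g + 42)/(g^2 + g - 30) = (g^2 - 13*g + 42)/(g^2 + g - 30)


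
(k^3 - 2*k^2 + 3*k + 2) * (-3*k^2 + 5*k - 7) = -3*k^5 + 11*k^4 - 26*k^3 + 23*k^2 - 11*k - 14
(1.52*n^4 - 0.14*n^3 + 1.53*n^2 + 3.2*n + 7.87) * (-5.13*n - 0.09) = -7.7976*n^5 + 0.5814*n^4 - 7.8363*n^3 - 16.5537*n^2 - 40.6611*n - 0.7083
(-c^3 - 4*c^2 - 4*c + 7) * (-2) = 2*c^3 + 8*c^2 + 8*c - 14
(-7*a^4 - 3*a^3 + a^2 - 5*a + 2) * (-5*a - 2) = 35*a^5 + 29*a^4 + a^3 + 23*a^2 - 4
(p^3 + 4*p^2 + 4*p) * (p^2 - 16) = p^5 + 4*p^4 - 12*p^3 - 64*p^2 - 64*p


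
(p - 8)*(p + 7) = p^2 - p - 56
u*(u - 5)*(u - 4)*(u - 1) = u^4 - 10*u^3 + 29*u^2 - 20*u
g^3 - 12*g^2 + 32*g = g*(g - 8)*(g - 4)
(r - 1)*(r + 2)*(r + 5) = r^3 + 6*r^2 + 3*r - 10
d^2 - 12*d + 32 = (d - 8)*(d - 4)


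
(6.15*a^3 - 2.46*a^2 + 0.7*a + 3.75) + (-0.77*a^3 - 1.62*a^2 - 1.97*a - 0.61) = 5.38*a^3 - 4.08*a^2 - 1.27*a + 3.14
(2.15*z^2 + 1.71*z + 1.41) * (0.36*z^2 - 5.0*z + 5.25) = 0.774*z^4 - 10.1344*z^3 + 3.2451*z^2 + 1.9275*z + 7.4025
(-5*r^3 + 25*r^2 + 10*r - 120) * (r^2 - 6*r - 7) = -5*r^5 + 55*r^4 - 105*r^3 - 355*r^2 + 650*r + 840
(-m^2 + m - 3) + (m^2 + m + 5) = 2*m + 2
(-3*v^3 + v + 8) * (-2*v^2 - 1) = 6*v^5 + v^3 - 16*v^2 - v - 8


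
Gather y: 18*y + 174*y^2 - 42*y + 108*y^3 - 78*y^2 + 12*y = 108*y^3 + 96*y^2 - 12*y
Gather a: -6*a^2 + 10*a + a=-6*a^2 + 11*a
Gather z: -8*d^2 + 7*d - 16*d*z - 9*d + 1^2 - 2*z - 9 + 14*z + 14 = -8*d^2 - 2*d + z*(12 - 16*d) + 6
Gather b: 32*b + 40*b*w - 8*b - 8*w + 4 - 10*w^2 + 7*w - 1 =b*(40*w + 24) - 10*w^2 - w + 3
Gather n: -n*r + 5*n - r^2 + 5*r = n*(5 - r) - r^2 + 5*r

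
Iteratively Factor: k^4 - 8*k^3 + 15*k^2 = (k - 3)*(k^3 - 5*k^2) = k*(k - 3)*(k^2 - 5*k) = k^2*(k - 3)*(k - 5)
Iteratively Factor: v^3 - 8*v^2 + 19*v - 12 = (v - 4)*(v^2 - 4*v + 3) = (v - 4)*(v - 1)*(v - 3)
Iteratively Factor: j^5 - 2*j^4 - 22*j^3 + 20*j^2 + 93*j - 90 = (j + 3)*(j^4 - 5*j^3 - 7*j^2 + 41*j - 30) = (j - 2)*(j + 3)*(j^3 - 3*j^2 - 13*j + 15) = (j - 2)*(j - 1)*(j + 3)*(j^2 - 2*j - 15) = (j - 2)*(j - 1)*(j + 3)^2*(j - 5)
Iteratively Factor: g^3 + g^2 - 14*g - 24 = (g + 3)*(g^2 - 2*g - 8) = (g - 4)*(g + 3)*(g + 2)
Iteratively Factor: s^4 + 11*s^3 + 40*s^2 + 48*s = (s + 4)*(s^3 + 7*s^2 + 12*s) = (s + 4)^2*(s^2 + 3*s) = s*(s + 4)^2*(s + 3)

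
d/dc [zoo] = 0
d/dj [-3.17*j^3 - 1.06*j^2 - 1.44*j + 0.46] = -9.51*j^2 - 2.12*j - 1.44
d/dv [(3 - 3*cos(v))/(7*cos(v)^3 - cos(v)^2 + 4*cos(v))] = 6*(-7*cos(v)^3 + 11*cos(v)^2 - cos(v) + 2)*sin(v)/((7*sin(v)^2 + cos(v) - 11)^2*cos(v)^2)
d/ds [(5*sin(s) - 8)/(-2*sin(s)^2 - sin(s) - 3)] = (10*sin(s)^2 - 32*sin(s) - 23)*cos(s)/(sin(s) - cos(2*s) + 4)^2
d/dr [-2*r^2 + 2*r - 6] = 2 - 4*r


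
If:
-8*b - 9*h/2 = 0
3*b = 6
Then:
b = 2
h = -32/9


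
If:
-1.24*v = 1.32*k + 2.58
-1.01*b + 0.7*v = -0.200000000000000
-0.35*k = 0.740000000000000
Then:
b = 0.32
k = -2.11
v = 0.17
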